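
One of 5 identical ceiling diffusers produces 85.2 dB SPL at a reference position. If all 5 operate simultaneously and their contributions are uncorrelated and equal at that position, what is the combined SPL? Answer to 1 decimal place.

92.2 dB SPL

5 equal incoherent sources raise the level by 10·log₁₀(5) = 6.99 dB.
L_total = 85.2 + 6.99 = 92.2 dB SPL.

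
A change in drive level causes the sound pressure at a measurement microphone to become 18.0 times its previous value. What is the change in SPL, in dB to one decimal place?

25.1 dB

Sound pressure is an amplitude quantity: ΔL = 20·log₁₀(p₂/p₁).
20·log₁₀(18.0) = 25.1 dB.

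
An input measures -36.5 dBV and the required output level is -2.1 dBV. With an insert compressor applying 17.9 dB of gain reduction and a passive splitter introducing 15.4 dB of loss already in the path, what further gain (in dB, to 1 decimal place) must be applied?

The required make-up gain is the shortfall in the dB sum.
G = -2.1 − (-36.5) + 17.9 + 15.4 = 67.7 dB.

67.7 dB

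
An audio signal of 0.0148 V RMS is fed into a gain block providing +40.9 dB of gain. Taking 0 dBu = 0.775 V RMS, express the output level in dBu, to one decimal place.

+6.5 dBu

Input level: 20·log₁₀(0.0148/0.775) = -34.38 dBu.
Output: -34.38 + 40.9 = +6.5 dBu.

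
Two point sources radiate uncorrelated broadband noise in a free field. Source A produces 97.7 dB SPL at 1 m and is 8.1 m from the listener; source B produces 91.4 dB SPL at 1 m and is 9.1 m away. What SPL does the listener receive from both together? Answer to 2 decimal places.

80.27 dB SPL

At the listener: L_A = 97.7 − 20·log₁₀(8.1) = 79.530 dB; L_B = 91.4 − 20·log₁₀(9.1) = 72.219 dB.
Combined: 10·log₁₀(10^(79.530/10)+10^(72.219/10)) = 80.27 dB SPL.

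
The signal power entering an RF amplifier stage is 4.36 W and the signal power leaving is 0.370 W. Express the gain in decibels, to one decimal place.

Power is a power quantity, so gain = 10·log₁₀(P_out/P_in).
10·log₁₀(0.370/4.36) = 10·log₁₀(0.08486) = -10.7 dB.

-10.7 dB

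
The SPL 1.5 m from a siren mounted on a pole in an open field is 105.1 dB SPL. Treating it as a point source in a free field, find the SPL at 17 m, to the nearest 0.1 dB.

Free-field point source: level drops by 20·log₁₀ of the distance ratio.
ΔL = −20·log₁₀(17/1.5) = -21.09 dB, so L₂ = 105.1 + (-21.09) = 84.0 dB SPL.

84.0 dB SPL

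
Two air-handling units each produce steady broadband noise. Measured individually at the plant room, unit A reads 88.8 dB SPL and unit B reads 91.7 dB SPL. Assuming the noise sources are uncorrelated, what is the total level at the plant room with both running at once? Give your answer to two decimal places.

93.50 dB SPL

Add the sources as powers (linear), then convert back to dB:
L_total = 10·log₁₀(10^(88.8/10) + 10^(91.7/10)) = 10·log₁₀(2238000000) = 93.50 dB SPL.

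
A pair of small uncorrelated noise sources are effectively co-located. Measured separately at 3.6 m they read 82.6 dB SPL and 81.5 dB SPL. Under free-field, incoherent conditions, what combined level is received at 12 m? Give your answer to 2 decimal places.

74.64 dB SPL

Combined at 3.6 m: 10·log₁₀(10^(82.6/10)+10^(81.5/10)) = 85.095 dB SPL.
Then apply −20·log₁₀(12/3.6) = -10.458 dB → 74.64 dB SPL.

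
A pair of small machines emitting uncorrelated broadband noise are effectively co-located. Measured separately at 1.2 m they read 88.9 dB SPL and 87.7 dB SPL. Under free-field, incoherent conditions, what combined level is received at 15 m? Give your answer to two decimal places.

69.41 dB SPL

Combined at 1.2 m: 10·log₁₀(10^(88.9/10)+10^(87.7/10)) = 91.352 dB SPL.
Then apply −20·log₁₀(15/1.2) = -21.938 dB → 69.41 dB SPL.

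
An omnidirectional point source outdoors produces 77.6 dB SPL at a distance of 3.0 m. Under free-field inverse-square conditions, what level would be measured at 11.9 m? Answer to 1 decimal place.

65.6 dB SPL

Inverse-square spreading gives ΔL = −20·log₁₀(d₂/d₁).
ΔL = −20·log₁₀(11.9/3.0) = -11.97 dB, so L₂ = 77.6 + (-11.97) = 65.6 dB SPL.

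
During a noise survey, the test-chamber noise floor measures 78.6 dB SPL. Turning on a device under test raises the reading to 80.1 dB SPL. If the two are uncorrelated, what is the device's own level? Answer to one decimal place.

Background correction is a power subtraction:
L_src = 10·log₁₀(10^(80.1/10) − 10^(78.6/10)) = 10·log₁₀(29890000) = 74.8 dB SPL.

74.8 dB SPL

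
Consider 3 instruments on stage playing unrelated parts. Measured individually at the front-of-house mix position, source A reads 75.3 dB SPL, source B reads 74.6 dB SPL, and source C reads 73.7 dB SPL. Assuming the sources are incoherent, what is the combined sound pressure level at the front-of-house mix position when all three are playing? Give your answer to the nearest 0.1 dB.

79.4 dB SPL

Uncorrelated sources add in intensity (power), not in dB.
L_total = 10·log₁₀(10^(75.3/10) + 10^(74.6/10) + 10^(73.7/10)) = 10·log₁₀(86170000) = 79.4 dB SPL.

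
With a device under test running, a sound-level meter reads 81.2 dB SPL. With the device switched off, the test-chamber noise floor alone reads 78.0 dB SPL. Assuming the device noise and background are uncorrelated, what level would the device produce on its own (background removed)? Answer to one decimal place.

78.4 dB SPL

Remove the background by subtracting linear intensities:
L_src = 10·log₁₀(10^(81.2/10) − 10^(78.0/10)) = 10·log₁₀(68730000) = 78.4 dB SPL.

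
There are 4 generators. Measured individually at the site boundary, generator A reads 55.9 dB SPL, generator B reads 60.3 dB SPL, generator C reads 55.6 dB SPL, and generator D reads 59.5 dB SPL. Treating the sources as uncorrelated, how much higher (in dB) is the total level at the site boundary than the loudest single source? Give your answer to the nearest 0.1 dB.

4.0 dB

Uncorrelated sources add in intensity (power), not in dB.
L_total = 10·log₁₀(10^(55.9/10) + 10^(60.3/10) + 10^(55.6/10) + 10^(59.5/10)) = 64.34 dB SPL.
Excess over the loudest (60.3 dB): 64.34 − 60.3 = 4.0 dB.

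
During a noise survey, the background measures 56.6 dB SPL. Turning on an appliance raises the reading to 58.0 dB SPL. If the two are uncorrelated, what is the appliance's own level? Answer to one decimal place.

Subtract intensities: L_src = 10·log₁₀(10^(L_total/10) − 10^(L_bg/10)).
L_src = 10·log₁₀(10^(58.0/10) − 10^(56.6/10)) = 10·log₁₀(173900) = 52.4 dB SPL.

52.4 dB SPL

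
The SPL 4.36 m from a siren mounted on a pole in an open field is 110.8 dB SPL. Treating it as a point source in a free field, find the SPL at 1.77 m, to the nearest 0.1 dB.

For a point source in a free field, ΔL = −20·log₁₀(d₂/d₁).
ΔL = −20·log₁₀(1.77/4.36) = 7.83 dB, so L₂ = 110.8 + (7.83) = 118.6 dB SPL.

118.6 dB SPL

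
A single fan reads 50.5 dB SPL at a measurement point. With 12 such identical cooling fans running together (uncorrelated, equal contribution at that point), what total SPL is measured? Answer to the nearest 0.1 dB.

61.3 dB SPL

12 equal incoherent sources raise the level by 10·log₁₀(12) = 10.79 dB.
L_total = 50.5 + 10.79 = 61.3 dB SPL.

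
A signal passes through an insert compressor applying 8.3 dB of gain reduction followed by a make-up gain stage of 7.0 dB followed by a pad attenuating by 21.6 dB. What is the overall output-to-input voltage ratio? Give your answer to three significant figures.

0.0716

Net gain = (−8.3) + 7.0 + (−21.6) = -22.9 dB.
Voltage ratio = 10^(-22.9/20) = 0.0716.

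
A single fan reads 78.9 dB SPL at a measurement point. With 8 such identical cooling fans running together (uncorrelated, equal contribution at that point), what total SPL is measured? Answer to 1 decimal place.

8 equal incoherent sources raise the level by 10·log₁₀(8) = 9.03 dB.
L_total = 78.9 + 9.03 = 87.9 dB SPL.

87.9 dB SPL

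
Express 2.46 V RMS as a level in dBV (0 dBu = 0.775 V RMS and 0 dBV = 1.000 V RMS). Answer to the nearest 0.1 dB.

+7.8 dBV

dBV = 20·log₁₀(V / 1.000 V).
20·log₁₀(2.46/1.000) = +7.8 dBV.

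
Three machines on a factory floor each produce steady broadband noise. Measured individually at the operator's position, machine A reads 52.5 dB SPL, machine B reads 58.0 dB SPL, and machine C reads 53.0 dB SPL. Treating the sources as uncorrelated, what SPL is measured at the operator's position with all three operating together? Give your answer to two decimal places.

Add the sources as powers (linear), then convert back to dB:
L_total = 10·log₁₀(10^(52.5/10) + 10^(58.0/10) + 10^(53.0/10)) = 10·log₁₀(1008000) = 60.04 dB SPL.

60.04 dB SPL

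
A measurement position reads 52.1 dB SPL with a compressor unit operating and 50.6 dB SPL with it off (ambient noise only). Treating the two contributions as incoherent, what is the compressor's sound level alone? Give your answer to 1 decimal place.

46.8 dB SPL

Subtract intensities: L_src = 10·log₁₀(10^(L_total/10) − 10^(L_bg/10)).
L_src = 10·log₁₀(10^(52.1/10) − 10^(50.6/10)) = 10·log₁₀(47370) = 46.8 dB SPL.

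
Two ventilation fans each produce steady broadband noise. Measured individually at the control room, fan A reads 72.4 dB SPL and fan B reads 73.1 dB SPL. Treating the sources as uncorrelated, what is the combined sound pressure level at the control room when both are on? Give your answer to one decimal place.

75.8 dB SPL

Add the sources as powers (linear), then convert back to dB:
L_total = 10·log₁₀(10^(72.4/10) + 10^(73.1/10)) = 10·log₁₀(37800000) = 75.8 dB SPL.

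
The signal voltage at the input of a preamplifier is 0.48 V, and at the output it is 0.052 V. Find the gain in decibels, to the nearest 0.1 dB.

Voltage ratio → dB uses the 20·log₁₀ form:
20·log₁₀(0.052/0.48) = 20·log₁₀(0.1083) = -19.3 dB.

-19.3 dB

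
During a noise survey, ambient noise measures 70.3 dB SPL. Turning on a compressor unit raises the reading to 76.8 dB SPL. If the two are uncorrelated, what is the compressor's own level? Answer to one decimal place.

75.7 dB SPL

Background correction is a power subtraction:
L_src = 10·log₁₀(10^(76.8/10) − 10^(70.3/10)) = 10·log₁₀(37150000) = 75.7 dB SPL.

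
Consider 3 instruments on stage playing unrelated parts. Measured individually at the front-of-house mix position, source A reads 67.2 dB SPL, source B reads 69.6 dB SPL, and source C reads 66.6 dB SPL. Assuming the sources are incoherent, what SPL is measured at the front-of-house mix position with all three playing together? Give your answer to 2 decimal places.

Incoherent sources sum as intensities:
L_total = 10·log₁₀(10^(67.2/10) + 10^(69.6/10) + 10^(66.6/10)) = 10·log₁₀(18940000) = 72.77 dB SPL.

72.77 dB SPL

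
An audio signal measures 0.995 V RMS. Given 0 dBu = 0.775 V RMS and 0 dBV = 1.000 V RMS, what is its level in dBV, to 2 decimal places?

-0.04 dBV

dBV = 20·log₁₀(V / 1.000 V).
20·log₁₀(0.995/1.000) = -0.04 dBV.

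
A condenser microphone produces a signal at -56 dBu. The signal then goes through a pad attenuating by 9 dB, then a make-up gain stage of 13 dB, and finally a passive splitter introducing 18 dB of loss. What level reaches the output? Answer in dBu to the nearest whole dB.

Cascaded gains and losses add directly in dB.
-56 − 9 + 13 − 18 = -70 dBu.

-70 dBu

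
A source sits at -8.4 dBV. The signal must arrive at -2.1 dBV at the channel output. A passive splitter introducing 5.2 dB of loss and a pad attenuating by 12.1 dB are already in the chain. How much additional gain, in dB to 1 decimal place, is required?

23.6 dB

The required make-up gain is the shortfall in the dB sum.
G = -2.1 − (-8.4) + 5.2 + 12.1 = 23.6 dB.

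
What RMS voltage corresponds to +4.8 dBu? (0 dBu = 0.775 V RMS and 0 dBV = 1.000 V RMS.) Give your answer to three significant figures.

1.35 V

V = 0.775 V × 10^(+4.8/20).
= 0.775 × 1.738 = 1.35 V.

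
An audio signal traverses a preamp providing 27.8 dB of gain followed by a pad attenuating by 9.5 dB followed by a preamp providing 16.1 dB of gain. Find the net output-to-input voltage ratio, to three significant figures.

Net gain = 27.8 + (−9.5) + 16.1 = 34.4 dB.
Voltage ratio = 10^(34.4/20) = 52.5.

52.5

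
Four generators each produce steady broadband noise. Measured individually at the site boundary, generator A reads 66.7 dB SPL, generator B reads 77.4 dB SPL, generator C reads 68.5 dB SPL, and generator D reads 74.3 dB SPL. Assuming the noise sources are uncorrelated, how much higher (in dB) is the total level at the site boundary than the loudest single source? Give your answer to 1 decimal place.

Incoherent sources sum as intensities:
L_total = 10·log₁₀(10^(66.7/10) + 10^(77.4/10) + 10^(68.5/10) + 10^(74.3/10)) = 79.71 dB SPL.
Excess over the loudest (77.4 dB): 79.71 − 77.4 = 2.3 dB.

2.3 dB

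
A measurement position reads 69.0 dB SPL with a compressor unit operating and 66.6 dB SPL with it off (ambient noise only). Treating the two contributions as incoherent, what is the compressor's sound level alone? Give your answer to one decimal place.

65.3 dB SPL

Remove the background by subtracting linear intensities:
L_src = 10·log₁₀(10^(69.0/10) − 10^(66.6/10)) = 10·log₁₀(3372000) = 65.3 dB SPL.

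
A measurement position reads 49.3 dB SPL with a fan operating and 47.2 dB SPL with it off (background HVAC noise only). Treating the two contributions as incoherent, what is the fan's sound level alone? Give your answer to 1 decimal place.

45.1 dB SPL

Background correction is a power subtraction:
L_src = 10·log₁₀(10^(49.3/10) − 10^(47.2/10)) = 10·log₁₀(32630) = 45.1 dB SPL.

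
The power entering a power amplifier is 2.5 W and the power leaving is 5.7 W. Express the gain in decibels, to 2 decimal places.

3.58 dB

Power is a power quantity, so gain = 10·log₁₀(P_out/P_in).
10·log₁₀(5.7/2.5) = 10·log₁₀(2.280) = 3.58 dB.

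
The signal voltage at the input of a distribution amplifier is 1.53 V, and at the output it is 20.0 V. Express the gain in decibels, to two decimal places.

Voltage ratio → dB uses the 20·log₁₀ form:
20·log₁₀(20.0/1.53) = 20·log₁₀(13.07) = 22.33 dB.

22.33 dB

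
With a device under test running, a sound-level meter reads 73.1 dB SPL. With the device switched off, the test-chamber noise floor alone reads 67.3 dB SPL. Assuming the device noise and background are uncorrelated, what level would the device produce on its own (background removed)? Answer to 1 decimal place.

Background correction is a power subtraction:
L_src = 10·log₁₀(10^(73.1/10) − 10^(67.3/10)) = 10·log₁₀(15050000) = 71.8 dB SPL.

71.8 dB SPL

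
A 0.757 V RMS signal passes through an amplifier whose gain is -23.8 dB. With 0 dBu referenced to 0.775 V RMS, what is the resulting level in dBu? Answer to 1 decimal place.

Input level: 20·log₁₀(0.757/0.775) = -0.20 dBu.
Output: -0.20 − 23.8 = -24.0 dBu.

-24.0 dBu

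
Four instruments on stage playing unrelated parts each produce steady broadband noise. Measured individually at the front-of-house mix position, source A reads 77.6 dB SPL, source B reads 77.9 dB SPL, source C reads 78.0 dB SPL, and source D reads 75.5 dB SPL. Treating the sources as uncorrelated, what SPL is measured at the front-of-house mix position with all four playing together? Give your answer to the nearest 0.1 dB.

83.4 dB SPL

Add the sources as powers (linear), then convert back to dB:
L_total = 10·log₁₀(10^(77.6/10) + 10^(77.9/10) + 10^(78.0/10) + 10^(75.5/10)) = 10·log₁₀(217800000) = 83.4 dB SPL.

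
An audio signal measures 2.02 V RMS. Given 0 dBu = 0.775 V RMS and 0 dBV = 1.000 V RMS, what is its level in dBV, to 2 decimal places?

+6.11 dBV

dBV = 20·log₁₀(V / 1.000 V).
20·log₁₀(2.02/1.000) = +6.11 dBV.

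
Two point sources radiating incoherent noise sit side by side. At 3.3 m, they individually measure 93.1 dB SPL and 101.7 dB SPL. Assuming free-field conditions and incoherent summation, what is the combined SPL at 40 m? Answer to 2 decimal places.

80.59 dB SPL

Combined at 3.3 m: 10·log₁₀(10^(93.1/10)+10^(101.7/10)) = 102.262 dB SPL.
Then apply −20·log₁₀(40/3.3) = -21.671 dB → 80.59 dB SPL.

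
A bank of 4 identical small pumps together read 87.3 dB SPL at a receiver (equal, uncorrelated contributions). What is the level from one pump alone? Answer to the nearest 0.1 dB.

81.3 dB SPL

4 equal incoherent sources add 10·log₁₀(4) = 6.02 dB over one source.
L_one = 87.3 − 6.02 = 81.3 dB SPL.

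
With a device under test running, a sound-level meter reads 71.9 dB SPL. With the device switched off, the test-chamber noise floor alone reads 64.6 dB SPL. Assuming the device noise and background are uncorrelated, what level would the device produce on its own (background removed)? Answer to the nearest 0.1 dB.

Subtract intensities: L_src = 10·log₁₀(10^(L_total/10) − 10^(L_bg/10)).
L_src = 10·log₁₀(10^(71.9/10) − 10^(64.6/10)) = 10·log₁₀(12600000) = 71.0 dB SPL.

71.0 dB SPL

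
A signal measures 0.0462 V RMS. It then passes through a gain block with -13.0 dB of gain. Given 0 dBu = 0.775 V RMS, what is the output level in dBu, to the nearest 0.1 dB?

Input level: 20·log₁₀(0.0462/0.775) = -24.49 dBu.
Output: -24.49 − 13.0 = -37.5 dBu.

-37.5 dBu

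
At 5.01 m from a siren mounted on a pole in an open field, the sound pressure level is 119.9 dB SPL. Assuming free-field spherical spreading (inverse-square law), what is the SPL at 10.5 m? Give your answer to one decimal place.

113.5 dB SPL

Free-field point source: level drops by 20·log₁₀ of the distance ratio.
ΔL = −20·log₁₀(10.5/5.01) = -6.43 dB, so L₂ = 119.9 + (-6.43) = 113.5 dB SPL.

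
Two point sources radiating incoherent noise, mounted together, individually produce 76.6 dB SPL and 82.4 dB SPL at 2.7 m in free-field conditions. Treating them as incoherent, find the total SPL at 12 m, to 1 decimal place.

Combined at 2.7 m: 10·log₁₀(10^(76.6/10)+10^(82.4/10)) = 83.41 dB SPL.
Then apply −20·log₁₀(12/2.7) = -12.96 dB → 70.5 dB SPL.

70.5 dB SPL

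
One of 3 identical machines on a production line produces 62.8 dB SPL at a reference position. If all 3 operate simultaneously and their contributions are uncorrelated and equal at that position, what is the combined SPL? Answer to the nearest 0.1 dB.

3 equal incoherent sources raise the level by 10·log₁₀(3) = 4.77 dB.
L_total = 62.8 + 4.77 = 67.6 dB SPL.

67.6 dB SPL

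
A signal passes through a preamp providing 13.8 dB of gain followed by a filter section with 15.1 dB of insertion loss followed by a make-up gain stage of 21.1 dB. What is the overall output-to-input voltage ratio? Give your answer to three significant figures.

Net gain = 13.8 + (−15.1) + 21.1 = 19.8 dB.
Voltage ratio = 10^(19.8/20) = 9.77.

9.77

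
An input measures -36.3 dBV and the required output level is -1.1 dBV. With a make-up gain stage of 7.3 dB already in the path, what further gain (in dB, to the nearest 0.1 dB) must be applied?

27.9 dB

The required make-up gain is the shortfall in the dB sum.
G = -1.1 − (-36.3) − 7.3 = 27.9 dB.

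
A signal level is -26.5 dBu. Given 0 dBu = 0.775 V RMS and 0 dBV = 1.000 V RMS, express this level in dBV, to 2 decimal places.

The offset between the scales is 20·log₁₀(0.775/1.000) = −2.214 dB.
So dBV = -26.5 − 2.214 = -28.71 dBV.

-28.71 dBV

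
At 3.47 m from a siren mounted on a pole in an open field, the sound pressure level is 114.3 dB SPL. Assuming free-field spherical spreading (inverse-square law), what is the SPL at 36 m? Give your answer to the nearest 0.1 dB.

94.0 dB SPL

Free-field point source: level drops by 20·log₁₀ of the distance ratio.
ΔL = −20·log₁₀(36/3.47) = -20.32 dB, so L₂ = 114.3 + (-20.32) = 94.0 dB SPL.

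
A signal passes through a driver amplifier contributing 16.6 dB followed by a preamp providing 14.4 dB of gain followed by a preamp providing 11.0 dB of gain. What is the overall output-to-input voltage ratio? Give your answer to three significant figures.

Net gain = 16.6 + 14.4 + 11.0 = 42.0 dB.
Voltage ratio = 10^(42.0/20) = 126.

126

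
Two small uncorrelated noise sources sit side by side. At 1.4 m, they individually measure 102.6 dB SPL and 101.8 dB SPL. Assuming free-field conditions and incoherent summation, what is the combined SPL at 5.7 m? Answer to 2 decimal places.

Combined at 1.4 m: 10·log₁₀(10^(102.6/10)+10^(101.8/10)) = 105.229 dB SPL.
Then apply −20·log₁₀(5.7/1.4) = -12.195 dB → 93.03 dB SPL.

93.03 dB SPL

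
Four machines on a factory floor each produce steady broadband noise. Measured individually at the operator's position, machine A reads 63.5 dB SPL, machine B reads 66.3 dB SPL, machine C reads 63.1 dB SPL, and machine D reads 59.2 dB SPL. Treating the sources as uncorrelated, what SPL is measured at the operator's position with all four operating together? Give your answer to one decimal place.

69.7 dB SPL

Uncorrelated sources add in intensity (power), not in dB.
L_total = 10·log₁₀(10^(63.5/10) + 10^(66.3/10) + 10^(63.1/10) + 10^(59.2/10)) = 10·log₁₀(9378000) = 69.7 dB SPL.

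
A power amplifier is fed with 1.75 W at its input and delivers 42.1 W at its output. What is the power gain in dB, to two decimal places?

13.81 dB

For a power ratio, dB = 10·log₁₀(P₂/P₁).
10·log₁₀(42.1/1.75) = 10·log₁₀(24.06) = 13.81 dB.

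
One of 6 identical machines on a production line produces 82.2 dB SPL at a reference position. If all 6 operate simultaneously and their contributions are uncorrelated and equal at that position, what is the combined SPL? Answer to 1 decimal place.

6 equal incoherent sources raise the level by 10·log₁₀(6) = 7.78 dB.
L_total = 82.2 + 7.78 = 90.0 dB SPL.

90.0 dB SPL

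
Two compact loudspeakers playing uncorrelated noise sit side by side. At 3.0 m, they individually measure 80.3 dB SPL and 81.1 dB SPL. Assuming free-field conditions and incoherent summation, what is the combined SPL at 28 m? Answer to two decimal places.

64.33 dB SPL

Combined at 3.0 m: 10·log₁₀(10^(80.3/10)+10^(81.1/10)) = 83.729 dB SPL.
Then apply −20·log₁₀(28/3.0) = -19.401 dB → 64.33 dB SPL.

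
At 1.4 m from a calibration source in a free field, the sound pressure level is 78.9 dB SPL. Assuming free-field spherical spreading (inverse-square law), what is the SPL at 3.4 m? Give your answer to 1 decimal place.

Free-field point source: level drops by 20·log₁₀ of the distance ratio.
ΔL = −20·log₁₀(3.4/1.4) = -7.71 dB, so L₂ = 78.9 + (-7.71) = 71.2 dB SPL.

71.2 dB SPL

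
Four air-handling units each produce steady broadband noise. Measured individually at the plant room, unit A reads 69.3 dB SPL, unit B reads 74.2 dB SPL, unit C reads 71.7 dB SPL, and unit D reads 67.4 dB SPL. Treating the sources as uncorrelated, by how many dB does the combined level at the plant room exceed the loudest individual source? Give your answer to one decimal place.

Add the sources as powers (linear), then convert back to dB:
L_total = 10·log₁₀(10^(69.3/10) + 10^(74.2/10) + 10^(71.7/10) + 10^(67.4/10)) = 77.41 dB SPL.
Excess over the loudest (74.2 dB): 77.41 − 74.2 = 3.2 dB.

3.2 dB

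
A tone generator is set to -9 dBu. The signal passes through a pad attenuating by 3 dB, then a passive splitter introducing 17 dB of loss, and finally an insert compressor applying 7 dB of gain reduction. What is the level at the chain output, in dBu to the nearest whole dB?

Gain stages sum in dB:
-9 − 3 − 17 − 7 = -36 dBu.

-36 dBu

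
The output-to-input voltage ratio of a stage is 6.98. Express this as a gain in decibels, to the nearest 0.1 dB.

Voltage is an amplitude quantity, so gain = 20·log₁₀(V_out/V_in).
20·log₁₀(6.98) = 16.9 dB.

16.9 dB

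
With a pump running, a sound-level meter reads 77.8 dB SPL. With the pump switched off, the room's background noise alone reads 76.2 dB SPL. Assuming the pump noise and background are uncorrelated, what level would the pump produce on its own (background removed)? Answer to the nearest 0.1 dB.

Subtract intensities: L_src = 10·log₁₀(10^(L_total/10) − 10^(L_bg/10)).
L_src = 10·log₁₀(10^(77.8/10) − 10^(76.2/10)) = 10·log₁₀(18570000) = 72.7 dB SPL.

72.7 dB SPL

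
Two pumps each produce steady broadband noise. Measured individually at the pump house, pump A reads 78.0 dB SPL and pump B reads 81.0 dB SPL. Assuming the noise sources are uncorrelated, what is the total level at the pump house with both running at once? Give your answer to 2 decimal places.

82.76 dB SPL

Incoherent sources sum as intensities:
L_total = 10·log₁₀(10^(78.0/10) + 10^(81.0/10)) = 10·log₁₀(189000000) = 82.76 dB SPL.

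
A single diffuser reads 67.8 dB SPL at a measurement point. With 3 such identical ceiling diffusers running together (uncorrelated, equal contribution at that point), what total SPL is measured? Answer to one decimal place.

72.6 dB SPL

3 equal incoherent sources raise the level by 10·log₁₀(3) = 4.77 dB.
L_total = 67.8 + 4.77 = 72.6 dB SPL.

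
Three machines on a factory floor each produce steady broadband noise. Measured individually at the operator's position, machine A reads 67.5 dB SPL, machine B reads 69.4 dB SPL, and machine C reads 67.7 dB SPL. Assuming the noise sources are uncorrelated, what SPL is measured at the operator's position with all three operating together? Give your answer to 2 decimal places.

73.06 dB SPL

Add the sources as powers (linear), then convert back to dB:
L_total = 10·log₁₀(10^(67.5/10) + 10^(69.4/10) + 10^(67.7/10)) = 10·log₁₀(20220000) = 73.06 dB SPL.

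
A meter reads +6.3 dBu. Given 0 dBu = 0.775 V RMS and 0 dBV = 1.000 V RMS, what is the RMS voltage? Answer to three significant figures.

1.60 V

V = 0.775 V × 10^(+6.3/20).
= 0.775 × 2.065 = 1.60 V.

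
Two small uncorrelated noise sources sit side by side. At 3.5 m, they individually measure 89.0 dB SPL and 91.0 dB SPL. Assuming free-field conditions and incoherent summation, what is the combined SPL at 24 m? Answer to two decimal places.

Combined at 3.5 m: 10·log₁₀(10^(89.0/10)+10^(91.0/10)) = 93.124 dB SPL.
Then apply −20·log₁₀(24/3.5) = -16.723 dB → 76.40 dB SPL.

76.40 dB SPL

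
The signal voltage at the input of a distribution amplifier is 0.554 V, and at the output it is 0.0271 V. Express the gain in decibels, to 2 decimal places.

-26.21 dB

Voltage is an amplitude quantity, so gain = 20·log₁₀(V_out/V_in).
20·log₁₀(0.0271/0.554) = 20·log₁₀(0.04892) = -26.21 dB.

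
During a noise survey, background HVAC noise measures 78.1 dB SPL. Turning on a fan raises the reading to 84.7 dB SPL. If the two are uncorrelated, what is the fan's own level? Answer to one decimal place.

83.6 dB SPL

Background correction is a power subtraction:
L_src = 10·log₁₀(10^(84.7/10) − 10^(78.1/10)) = 10·log₁₀(230600000) = 83.6 dB SPL.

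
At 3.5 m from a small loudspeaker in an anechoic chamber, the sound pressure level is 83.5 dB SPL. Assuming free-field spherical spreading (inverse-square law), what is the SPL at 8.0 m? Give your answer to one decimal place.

76.3 dB SPL

Inverse-square spreading gives ΔL = −20·log₁₀(d₂/d₁).
ΔL = −20·log₁₀(8.0/3.5) = -7.18 dB, so L₂ = 83.5 + (-7.18) = 76.3 dB SPL.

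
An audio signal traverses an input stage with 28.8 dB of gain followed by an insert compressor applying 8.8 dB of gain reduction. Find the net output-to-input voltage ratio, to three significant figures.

10.0

Net gain = 28.8 + (−8.8) = 20.0 dB.
Voltage ratio = 10^(20.0/20) = 10.0.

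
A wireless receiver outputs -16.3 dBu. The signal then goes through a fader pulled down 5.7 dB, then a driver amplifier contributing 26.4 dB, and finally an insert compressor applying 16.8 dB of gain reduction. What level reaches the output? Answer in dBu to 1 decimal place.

In dB, series stages simply add:
-16.3 − 5.7 + 26.4 − 16.8 = -12.4 dBu.

-12.4 dBu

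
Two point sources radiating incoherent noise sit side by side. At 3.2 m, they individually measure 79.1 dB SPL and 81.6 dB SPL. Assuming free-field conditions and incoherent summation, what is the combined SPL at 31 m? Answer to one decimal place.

63.8 dB SPL

Combined at 3.2 m: 10·log₁₀(10^(79.1/10)+10^(81.6/10)) = 83.54 dB SPL.
Then apply −20·log₁₀(31/3.2) = -19.72 dB → 63.8 dB SPL.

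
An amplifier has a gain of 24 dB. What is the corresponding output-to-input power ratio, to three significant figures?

Power ratio = 10^(dB/10).
10^(24/10) = 10^(2.400) = 251.

251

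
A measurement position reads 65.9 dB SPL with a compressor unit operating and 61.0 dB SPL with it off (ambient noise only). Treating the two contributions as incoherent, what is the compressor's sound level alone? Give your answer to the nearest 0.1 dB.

64.2 dB SPL

Background correction is a power subtraction:
L_src = 10·log₁₀(10^(65.9/10) − 10^(61.0/10)) = 10·log₁₀(2632000) = 64.2 dB SPL.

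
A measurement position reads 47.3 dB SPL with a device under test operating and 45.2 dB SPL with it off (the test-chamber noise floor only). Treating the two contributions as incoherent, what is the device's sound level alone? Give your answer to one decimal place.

Background correction is a power subtraction:
L_src = 10·log₁₀(10^(47.3/10) − 10^(45.2/10)) = 10·log₁₀(20590) = 43.1 dB SPL.

43.1 dB SPL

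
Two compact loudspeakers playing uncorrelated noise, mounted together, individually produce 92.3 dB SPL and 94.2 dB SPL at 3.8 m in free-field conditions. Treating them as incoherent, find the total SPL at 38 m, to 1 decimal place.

76.4 dB SPL

Combined at 3.8 m: 10·log₁₀(10^(92.3/10)+10^(94.2/10)) = 96.36 dB SPL.
Then apply −20·log₁₀(38/3.8) = -20.00 dB → 76.4 dB SPL.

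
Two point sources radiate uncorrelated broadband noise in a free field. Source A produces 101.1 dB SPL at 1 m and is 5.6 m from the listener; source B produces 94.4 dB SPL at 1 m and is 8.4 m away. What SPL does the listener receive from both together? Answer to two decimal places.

At the listener: L_A = 101.1 − 20·log₁₀(5.6) = 86.136 dB; L_B = 94.4 − 20·log₁₀(8.4) = 75.914 dB.
Combined: 10·log₁₀(10^(86.136/10)+10^(75.914/10)) = 86.53 dB SPL.

86.53 dB SPL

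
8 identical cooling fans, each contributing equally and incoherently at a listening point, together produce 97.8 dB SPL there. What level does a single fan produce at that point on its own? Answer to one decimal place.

8 equal incoherent sources add 10·log₁₀(8) = 9.03 dB over one source.
L_one = 97.8 − 9.03 = 88.8 dB SPL.

88.8 dB SPL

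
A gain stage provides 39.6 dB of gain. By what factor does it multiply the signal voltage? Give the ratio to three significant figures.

95.5

Voltage ratio = 10^(dB/20).
10^(39.6/20) = 10^(1.980) = 95.5.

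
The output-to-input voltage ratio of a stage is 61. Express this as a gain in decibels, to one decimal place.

Voltage ratio → dB uses the 20·log₁₀ form:
20·log₁₀(61) = 35.7 dB.

35.7 dB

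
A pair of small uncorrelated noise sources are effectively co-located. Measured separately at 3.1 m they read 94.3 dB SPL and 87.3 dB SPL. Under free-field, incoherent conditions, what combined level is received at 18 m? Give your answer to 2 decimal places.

Combined at 3.1 m: 10·log₁₀(10^(94.3/10)+10^(87.3/10)) = 95.090 dB SPL.
Then apply −20·log₁₀(18/3.1) = -15.278 dB → 79.81 dB SPL.

79.81 dB SPL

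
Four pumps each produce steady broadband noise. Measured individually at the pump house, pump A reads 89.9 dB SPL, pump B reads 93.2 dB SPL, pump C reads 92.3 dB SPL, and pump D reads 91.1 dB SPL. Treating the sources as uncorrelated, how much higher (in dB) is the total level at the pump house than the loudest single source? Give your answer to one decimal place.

Uncorrelated sources add in intensity (power), not in dB.
L_total = 10·log₁₀(10^(89.9/10) + 10^(93.2/10) + 10^(92.3/10) + 10^(91.1/10)) = 97.82 dB SPL.
Excess over the loudest (93.2 dB): 97.82 − 93.2 = 4.6 dB.

4.6 dB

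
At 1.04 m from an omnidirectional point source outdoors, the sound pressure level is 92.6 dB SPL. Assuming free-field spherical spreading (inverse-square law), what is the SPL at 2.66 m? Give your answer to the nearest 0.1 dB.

For a point source in a free field, ΔL = −20·log₁₀(d₂/d₁).
ΔL = −20·log₁₀(2.66/1.04) = -8.16 dB, so L₂ = 92.6 + (-8.16) = 84.4 dB SPL.

84.4 dB SPL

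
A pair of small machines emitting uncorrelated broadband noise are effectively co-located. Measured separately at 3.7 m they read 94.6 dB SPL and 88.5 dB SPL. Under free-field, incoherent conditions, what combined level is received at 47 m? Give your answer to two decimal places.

73.48 dB SPL

Combined at 3.7 m: 10·log₁₀(10^(94.6/10)+10^(88.5/10)) = 95.553 dB SPL.
Then apply −20·log₁₀(47/3.7) = -22.078 dB → 73.48 dB SPL.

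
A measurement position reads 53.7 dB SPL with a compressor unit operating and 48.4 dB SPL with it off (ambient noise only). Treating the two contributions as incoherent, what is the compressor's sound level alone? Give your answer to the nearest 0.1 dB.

Remove the background by subtracting linear intensities:
L_src = 10·log₁₀(10^(53.7/10) − 10^(48.4/10)) = 10·log₁₀(165200) = 52.2 dB SPL.

52.2 dB SPL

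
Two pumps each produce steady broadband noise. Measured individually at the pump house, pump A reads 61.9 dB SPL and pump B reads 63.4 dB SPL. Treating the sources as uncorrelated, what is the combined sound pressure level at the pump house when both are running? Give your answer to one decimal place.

65.7 dB SPL

Add the sources as powers (linear), then convert back to dB:
L_total = 10·log₁₀(10^(61.9/10) + 10^(63.4/10)) = 10·log₁₀(3737000) = 65.7 dB SPL.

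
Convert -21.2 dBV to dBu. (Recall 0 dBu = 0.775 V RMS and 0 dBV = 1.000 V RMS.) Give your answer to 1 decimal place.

The offset between the scales is 20·log₁₀(0.775/1.000) = −2.214 dB.
So dBu = -21.2 + 2.214 = -19.0 dBu.

-19.0 dBu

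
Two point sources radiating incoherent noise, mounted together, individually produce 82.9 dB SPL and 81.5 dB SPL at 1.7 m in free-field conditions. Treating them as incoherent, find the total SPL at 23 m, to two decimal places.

Combined at 1.7 m: 10·log₁₀(10^(82.9/10)+10^(81.5/10)) = 85.266 dB SPL.
Then apply −20·log₁₀(23/1.7) = -22.626 dB → 62.64 dB SPL.

62.64 dB SPL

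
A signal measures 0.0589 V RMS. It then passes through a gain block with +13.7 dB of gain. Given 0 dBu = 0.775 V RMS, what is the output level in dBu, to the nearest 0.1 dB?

-8.7 dBu

Input level: 20·log₁₀(0.0589/0.775) = -22.38 dBu.
Output: -22.38 + 13.7 = -8.7 dBu.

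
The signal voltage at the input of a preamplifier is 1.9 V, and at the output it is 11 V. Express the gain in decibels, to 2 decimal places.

15.25 dB

Voltage ratio → dB uses the 20·log₁₀ form:
20·log₁₀(11/1.9) = 20·log₁₀(5.789) = 15.25 dB.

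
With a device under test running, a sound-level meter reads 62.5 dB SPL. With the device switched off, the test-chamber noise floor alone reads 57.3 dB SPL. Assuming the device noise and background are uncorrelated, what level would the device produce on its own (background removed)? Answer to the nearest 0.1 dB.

Background correction is a power subtraction:
L_src = 10·log₁₀(10^(62.5/10) − 10^(57.3/10)) = 10·log₁₀(1241000) = 60.9 dB SPL.

60.9 dB SPL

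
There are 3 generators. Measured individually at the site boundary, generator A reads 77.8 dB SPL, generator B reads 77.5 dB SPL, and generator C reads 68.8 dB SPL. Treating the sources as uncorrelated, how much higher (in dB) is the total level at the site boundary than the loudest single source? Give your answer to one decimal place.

Add the sources as powers (linear), then convert back to dB:
L_total = 10·log₁₀(10^(77.8/10) + 10^(77.5/10) + 10^(68.8/10)) = 80.94 dB SPL.
Excess over the loudest (77.8 dB): 80.94 − 77.8 = 3.1 dB.

3.1 dB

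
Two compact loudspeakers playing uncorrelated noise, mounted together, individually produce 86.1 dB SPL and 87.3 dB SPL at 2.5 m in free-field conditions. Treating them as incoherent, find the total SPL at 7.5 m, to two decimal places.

Combined at 2.5 m: 10·log₁₀(10^(86.1/10)+10^(87.3/10)) = 89.752 dB SPL.
Then apply −20·log₁₀(7.5/2.5) = -9.542 dB → 80.21 dB SPL.

80.21 dB SPL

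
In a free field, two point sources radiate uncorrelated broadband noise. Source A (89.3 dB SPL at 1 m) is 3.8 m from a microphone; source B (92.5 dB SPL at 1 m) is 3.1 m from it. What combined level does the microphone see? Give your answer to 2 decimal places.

At the listener: L_A = 89.3 − 20·log₁₀(3.8) = 77.704 dB; L_B = 92.5 − 20·log₁₀(3.1) = 82.673 dB.
Combined: 10·log₁₀(10^(77.704/10)+10^(82.673/10)) = 83.87 dB SPL.

83.87 dB SPL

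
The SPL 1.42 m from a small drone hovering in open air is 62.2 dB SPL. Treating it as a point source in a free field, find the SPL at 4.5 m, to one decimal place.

52.2 dB SPL

For a point source in a free field, ΔL = −20·log₁₀(d₂/d₁).
ΔL = −20·log₁₀(4.5/1.42) = -10.02 dB, so L₂ = 62.2 + (-10.02) = 52.2 dB SPL.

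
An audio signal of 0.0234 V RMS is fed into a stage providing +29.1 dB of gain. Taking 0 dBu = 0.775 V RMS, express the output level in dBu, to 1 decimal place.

Input level: 20·log₁₀(0.0234/0.775) = -30.40 dBu.
Output: -30.40 + 29.1 = -1.3 dBu.

-1.3 dBu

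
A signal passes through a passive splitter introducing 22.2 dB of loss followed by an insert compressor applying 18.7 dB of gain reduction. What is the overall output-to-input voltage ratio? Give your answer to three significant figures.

0.00902

Net gain = (−22.2) + (−18.7) = -40.9 dB.
Voltage ratio = 10^(-40.9/20) = 0.00902.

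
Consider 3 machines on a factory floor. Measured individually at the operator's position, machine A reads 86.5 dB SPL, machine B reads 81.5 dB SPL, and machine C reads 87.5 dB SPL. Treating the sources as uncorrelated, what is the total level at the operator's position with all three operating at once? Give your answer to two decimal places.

Add the sources as powers (linear), then convert back to dB:
L_total = 10·log₁₀(10^(86.5/10) + 10^(81.5/10) + 10^(87.5/10)) = 10·log₁₀(1150000000) = 90.61 dB SPL.

90.61 dB SPL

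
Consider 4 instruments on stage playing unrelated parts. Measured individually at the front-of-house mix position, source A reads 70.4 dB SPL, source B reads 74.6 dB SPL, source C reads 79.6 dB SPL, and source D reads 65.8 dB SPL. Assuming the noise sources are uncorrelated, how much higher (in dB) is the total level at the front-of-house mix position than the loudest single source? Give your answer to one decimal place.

Uncorrelated sources add in intensity (power), not in dB.
L_total = 10·log₁₀(10^(70.4/10) + 10^(74.6/10) + 10^(79.6/10) + 10^(65.8/10)) = 81.30 dB SPL.
Excess over the loudest (79.6 dB): 81.30 − 79.6 = 1.7 dB.

1.7 dB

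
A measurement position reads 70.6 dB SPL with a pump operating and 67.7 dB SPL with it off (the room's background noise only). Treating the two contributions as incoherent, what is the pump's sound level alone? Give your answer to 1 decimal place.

Subtract intensities: L_src = 10·log₁₀(10^(L_total/10) − 10^(L_bg/10)).
L_src = 10·log₁₀(10^(70.6/10) − 10^(67.7/10)) = 10·log₁₀(5593000) = 67.5 dB SPL.

67.5 dB SPL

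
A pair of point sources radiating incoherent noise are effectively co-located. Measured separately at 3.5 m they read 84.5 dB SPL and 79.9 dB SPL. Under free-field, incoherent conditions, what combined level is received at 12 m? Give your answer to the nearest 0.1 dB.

Combined at 3.5 m: 10·log₁₀(10^(84.5/10)+10^(79.9/10)) = 85.79 dB SPL.
Then apply −20·log₁₀(12/3.5) = -10.70 dB → 75.1 dB SPL.

75.1 dB SPL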